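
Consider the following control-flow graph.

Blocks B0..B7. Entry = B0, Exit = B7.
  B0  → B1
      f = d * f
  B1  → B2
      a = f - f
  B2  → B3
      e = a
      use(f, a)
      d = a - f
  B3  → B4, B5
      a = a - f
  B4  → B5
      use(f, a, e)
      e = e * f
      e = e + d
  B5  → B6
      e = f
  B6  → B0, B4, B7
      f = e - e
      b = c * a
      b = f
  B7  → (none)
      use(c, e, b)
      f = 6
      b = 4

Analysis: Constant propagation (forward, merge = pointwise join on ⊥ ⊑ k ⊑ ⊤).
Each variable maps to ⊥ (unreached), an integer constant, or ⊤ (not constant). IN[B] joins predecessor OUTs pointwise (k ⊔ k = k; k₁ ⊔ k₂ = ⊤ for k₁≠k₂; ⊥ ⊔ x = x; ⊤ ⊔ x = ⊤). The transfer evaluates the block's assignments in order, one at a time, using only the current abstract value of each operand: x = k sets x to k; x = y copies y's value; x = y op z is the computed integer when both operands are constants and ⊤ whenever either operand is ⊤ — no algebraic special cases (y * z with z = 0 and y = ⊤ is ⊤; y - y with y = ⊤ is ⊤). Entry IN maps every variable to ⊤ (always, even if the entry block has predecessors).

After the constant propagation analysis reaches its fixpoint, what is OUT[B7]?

Answer: {a: ⊤, b: 4, c: ⊤, d: ⊤, e: ⊤, f: 6}

Trace:
Per-block solution:
  B0: | IN=(all ⊤) | OUT=(all ⊤)
  B1: | IN=(all ⊤) | OUT=(all ⊤)
  B2: | IN=(all ⊤) | OUT=(all ⊤)
  B3: | IN=(all ⊤) | OUT=(all ⊤)
  B4: | IN=(all ⊤) | OUT=(all ⊤)
  B5: | IN=(all ⊤) | OUT=(all ⊤)
  B6: | IN=(all ⊤) | OUT=(all ⊤)
  B7: | IN=(all ⊤) | OUT={b:4, f:6; rest ⊤}

Merge at B7: IN[B7] = OUT[B6] = {a: ⊤, b: ⊤, c: ⊤, d: ⊤, e: ⊤, f: ⊤}
Applying B7's transfer function to that IN value gives OUT[B7] (row B7 above).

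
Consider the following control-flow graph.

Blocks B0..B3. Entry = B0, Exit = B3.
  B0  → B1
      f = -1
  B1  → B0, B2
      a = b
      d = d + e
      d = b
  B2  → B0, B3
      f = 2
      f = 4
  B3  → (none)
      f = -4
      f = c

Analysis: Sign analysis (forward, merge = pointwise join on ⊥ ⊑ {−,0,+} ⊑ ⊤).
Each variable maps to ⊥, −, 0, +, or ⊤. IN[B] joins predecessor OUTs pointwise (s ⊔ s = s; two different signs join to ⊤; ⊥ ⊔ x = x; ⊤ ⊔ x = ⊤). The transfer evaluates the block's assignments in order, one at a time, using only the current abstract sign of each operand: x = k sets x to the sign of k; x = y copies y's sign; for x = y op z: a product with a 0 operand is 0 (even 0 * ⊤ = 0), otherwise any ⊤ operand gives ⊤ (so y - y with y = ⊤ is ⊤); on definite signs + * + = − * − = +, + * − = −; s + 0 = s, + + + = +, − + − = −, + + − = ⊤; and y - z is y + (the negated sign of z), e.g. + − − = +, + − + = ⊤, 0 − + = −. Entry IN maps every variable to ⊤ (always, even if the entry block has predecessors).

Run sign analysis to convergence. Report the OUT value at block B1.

Answer: {a: ⊤, b: ⊤, c: ⊤, d: ⊤, e: ⊤, f: -}

Derivation:
Converged values:
  B0: | IN=(all ⊤) | OUT={f:-; rest ⊤}
  B1: | IN={f:-; rest ⊤} | OUT={f:-; rest ⊤}
  B2: | IN={f:-; rest ⊤} | OUT={f:+; rest ⊤}
  B3: | IN={f:+; rest ⊤} | OUT=(all ⊤)

Merge at B1: IN[B1] = OUT[B0] = {a: ⊤, b: ⊤, c: ⊤, d: ⊤, e: ⊤, f: -}
Applying B1's transfer function to that IN value gives OUT[B1] (row B1 above).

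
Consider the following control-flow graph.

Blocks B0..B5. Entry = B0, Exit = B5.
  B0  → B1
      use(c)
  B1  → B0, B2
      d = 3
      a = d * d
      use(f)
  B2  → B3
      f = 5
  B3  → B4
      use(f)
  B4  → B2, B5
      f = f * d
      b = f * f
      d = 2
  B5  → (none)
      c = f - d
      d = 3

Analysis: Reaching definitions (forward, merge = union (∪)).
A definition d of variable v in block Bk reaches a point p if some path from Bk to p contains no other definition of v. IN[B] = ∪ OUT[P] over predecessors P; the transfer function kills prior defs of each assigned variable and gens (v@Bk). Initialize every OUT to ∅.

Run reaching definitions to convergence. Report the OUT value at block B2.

Answer: {a@B1, b@B4, d@B1, d@B4, f@B2}

Derivation:
Fixpoint table:
  B0:  IN={a@B1, d@B1}  OUT={a@B1, d@B1}
  B1:  IN={a@B1, d@B1}  OUT={a@B1, d@B1}
  B2:  IN={a@B1, b@B4, d@B1, d@B4, f@B4}  OUT={a@B1, b@B4, d@B1, d@B4, f@B2}
  B3:  IN={a@B1, b@B4, d@B1, d@B4, f@B2}  OUT={a@B1, b@B4, d@B1, d@B4, f@B2}
  B4:  IN={a@B1, b@B4, d@B1, d@B4, f@B2}  OUT={a@B1, b@B4, d@B4, f@B4}
  B5:  IN={a@B1, b@B4, d@B4, f@B4}  OUT={a@B1, b@B4, c@B5, d@B5, f@B4}

Merge at B2: IN[B2] = OUT[B1] ⊔ OUT[B4] = {a@B1, b@B4, d@B1, d@B4, f@B4}
Applying B2's transfer function to that IN value gives OUT[B2] (row B2 above).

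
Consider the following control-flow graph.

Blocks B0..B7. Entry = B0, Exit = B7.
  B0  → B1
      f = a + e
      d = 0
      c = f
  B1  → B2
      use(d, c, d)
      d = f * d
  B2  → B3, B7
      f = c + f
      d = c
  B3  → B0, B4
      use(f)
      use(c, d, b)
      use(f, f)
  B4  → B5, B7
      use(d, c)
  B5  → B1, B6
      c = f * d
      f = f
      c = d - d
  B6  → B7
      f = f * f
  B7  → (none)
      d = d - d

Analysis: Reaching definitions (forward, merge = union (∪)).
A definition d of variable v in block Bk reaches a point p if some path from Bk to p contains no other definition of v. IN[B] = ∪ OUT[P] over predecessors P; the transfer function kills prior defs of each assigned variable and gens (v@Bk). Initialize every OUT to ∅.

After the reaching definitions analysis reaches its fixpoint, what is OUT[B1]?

Converged values:
  B0:  IN={c@B0, c@B5, d@B2, f@B2}  OUT={c@B0, d@B0, f@B0}
  B1:  IN={c@B0, c@B5, d@B0, d@B2, f@B0, f@B5}  OUT={c@B0, c@B5, d@B1, f@B0, f@B5}
  B2:  IN={c@B0, c@B5, d@B1, f@B0, f@B5}  OUT={c@B0, c@B5, d@B2, f@B2}
  B3:  IN={c@B0, c@B5, d@B2, f@B2}  OUT={c@B0, c@B5, d@B2, f@B2}
  B4:  IN={c@B0, c@B5, d@B2, f@B2}  OUT={c@B0, c@B5, d@B2, f@B2}
  B5:  IN={c@B0, c@B5, d@B2, f@B2}  OUT={c@B5, d@B2, f@B5}
  B6:  IN={c@B5, d@B2, f@B5}  OUT={c@B5, d@B2, f@B6}
  B7:  IN={c@B0, c@B5, d@B2, f@B2, f@B6}  OUT={c@B0, c@B5, d@B7, f@B2, f@B6}

Merge at B1: IN[B1] = OUT[B0] ⊔ OUT[B5] = {c@B0, c@B5, d@B0, d@B2, f@B0, f@B5}
Applying B1's transfer function to that IN value gives OUT[B1] (row B1 above).

Answer: {c@B0, c@B5, d@B1, f@B0, f@B5}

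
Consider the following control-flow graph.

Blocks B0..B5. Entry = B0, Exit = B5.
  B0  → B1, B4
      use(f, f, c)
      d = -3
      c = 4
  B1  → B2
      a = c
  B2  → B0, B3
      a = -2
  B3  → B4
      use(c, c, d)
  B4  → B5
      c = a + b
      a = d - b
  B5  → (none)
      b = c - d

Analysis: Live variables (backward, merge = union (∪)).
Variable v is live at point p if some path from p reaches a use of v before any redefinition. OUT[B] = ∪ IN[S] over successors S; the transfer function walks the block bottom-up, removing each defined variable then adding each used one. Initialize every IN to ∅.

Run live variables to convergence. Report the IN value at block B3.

Per-block solution:
  B0: | IN={a, b, c, f} | OUT={a, b, c, d, f}
  B1: | IN={b, c, d, f} | OUT={b, c, d, f}
  B2: | IN={b, c, d, f} | OUT={a, b, c, d, f}
  B3: | IN={a, b, c, d} | OUT={a, b, d}
  B4: | IN={a, b, d} | OUT={c, d}
  B5: | IN={c, d} | OUT={}

Merge at B3: OUT[B3] = IN[B4] = {a, b, d}
Applying B3's transfer function to that OUT value gives IN[B3] (row B3 above).

Answer: {a, b, c, d}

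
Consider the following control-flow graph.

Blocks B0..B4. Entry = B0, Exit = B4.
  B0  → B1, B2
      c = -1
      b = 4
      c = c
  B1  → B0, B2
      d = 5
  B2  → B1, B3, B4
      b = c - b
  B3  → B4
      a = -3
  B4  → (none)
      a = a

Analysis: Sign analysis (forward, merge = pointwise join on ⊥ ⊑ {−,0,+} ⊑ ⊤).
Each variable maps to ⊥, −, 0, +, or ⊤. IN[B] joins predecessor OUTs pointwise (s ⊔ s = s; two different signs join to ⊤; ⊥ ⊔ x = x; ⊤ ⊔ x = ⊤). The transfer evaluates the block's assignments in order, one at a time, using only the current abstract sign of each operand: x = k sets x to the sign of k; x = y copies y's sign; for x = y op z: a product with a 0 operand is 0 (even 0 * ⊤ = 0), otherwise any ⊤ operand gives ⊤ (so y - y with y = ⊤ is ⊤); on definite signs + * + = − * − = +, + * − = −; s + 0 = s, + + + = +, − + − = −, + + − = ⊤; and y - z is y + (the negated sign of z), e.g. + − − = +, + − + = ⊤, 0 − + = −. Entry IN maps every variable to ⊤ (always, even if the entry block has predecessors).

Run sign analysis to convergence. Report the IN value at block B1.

Answer: {a: ⊤, b: ⊤, c: -, d: ⊤, e: ⊤, f: ⊤}

Trace:
Converged values:
  B0: | IN=(all ⊤) | OUT={b:+, c:-; rest ⊤}
  B1: | IN={c:-; rest ⊤} | OUT={c:-, d:+; rest ⊤}
  B2: | IN={c:-; rest ⊤} | OUT={c:-; rest ⊤}
  B3: | IN={c:-; rest ⊤} | OUT={a:-, c:-; rest ⊤}
  B4: | IN={c:-; rest ⊤} | OUT={c:-; rest ⊤}

Merge at B1: IN[B1] = OUT[B0] ⊔ OUT[B2] = {a: ⊤, b: ⊤, c: -, d: ⊤, e: ⊤, f: ⊤}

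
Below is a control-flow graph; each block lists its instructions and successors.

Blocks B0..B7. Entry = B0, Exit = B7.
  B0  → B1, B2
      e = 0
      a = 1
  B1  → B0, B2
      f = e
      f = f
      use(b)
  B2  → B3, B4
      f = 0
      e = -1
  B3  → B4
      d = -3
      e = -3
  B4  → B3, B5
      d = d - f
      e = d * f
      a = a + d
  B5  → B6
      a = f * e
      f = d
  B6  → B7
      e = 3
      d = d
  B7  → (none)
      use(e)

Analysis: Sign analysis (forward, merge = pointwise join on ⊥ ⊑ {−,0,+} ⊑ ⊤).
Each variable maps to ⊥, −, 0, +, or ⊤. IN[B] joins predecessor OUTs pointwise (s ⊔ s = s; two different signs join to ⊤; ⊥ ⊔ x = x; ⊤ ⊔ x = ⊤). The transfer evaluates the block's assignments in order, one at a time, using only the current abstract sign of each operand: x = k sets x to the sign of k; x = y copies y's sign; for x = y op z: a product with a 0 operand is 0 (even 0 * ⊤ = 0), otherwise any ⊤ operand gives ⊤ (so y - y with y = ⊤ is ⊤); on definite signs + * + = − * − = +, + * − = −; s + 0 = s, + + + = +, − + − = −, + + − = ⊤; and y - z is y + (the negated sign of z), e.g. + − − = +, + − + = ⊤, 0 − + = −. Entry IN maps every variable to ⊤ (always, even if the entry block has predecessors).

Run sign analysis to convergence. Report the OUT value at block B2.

Per-block solution:
  B0: | IN=(all ⊤) | OUT={a:+, e:0; rest ⊤}
  B1: | IN={a:+, e:0; rest ⊤} | OUT={a:+, e:0, f:0; rest ⊤}
  B2: | IN={a:+, e:0; rest ⊤} | OUT={a:+, e:-, f:0; rest ⊤}
  B3: | IN={f:0; rest ⊤} | OUT={d:-, e:-, f:0; rest ⊤}
  B4: | IN={e:-, f:0; rest ⊤} | OUT={e:0, f:0; rest ⊤}
  B5: | IN={e:0, f:0; rest ⊤} | OUT={a:0, e:0; rest ⊤}
  B6: | IN={a:0, e:0; rest ⊤} | OUT={a:0, e:+; rest ⊤}
  B7: | IN={a:0, e:+; rest ⊤} | OUT={a:0, e:+; rest ⊤}

Merge at B2: IN[B2] = OUT[B0] ⊔ OUT[B1] = {a: +, b: ⊤, c: ⊤, d: ⊤, e: 0, f: ⊤}
Applying B2's transfer function to that IN value gives OUT[B2] (row B2 above).

Answer: {a: +, b: ⊤, c: ⊤, d: ⊤, e: -, f: 0}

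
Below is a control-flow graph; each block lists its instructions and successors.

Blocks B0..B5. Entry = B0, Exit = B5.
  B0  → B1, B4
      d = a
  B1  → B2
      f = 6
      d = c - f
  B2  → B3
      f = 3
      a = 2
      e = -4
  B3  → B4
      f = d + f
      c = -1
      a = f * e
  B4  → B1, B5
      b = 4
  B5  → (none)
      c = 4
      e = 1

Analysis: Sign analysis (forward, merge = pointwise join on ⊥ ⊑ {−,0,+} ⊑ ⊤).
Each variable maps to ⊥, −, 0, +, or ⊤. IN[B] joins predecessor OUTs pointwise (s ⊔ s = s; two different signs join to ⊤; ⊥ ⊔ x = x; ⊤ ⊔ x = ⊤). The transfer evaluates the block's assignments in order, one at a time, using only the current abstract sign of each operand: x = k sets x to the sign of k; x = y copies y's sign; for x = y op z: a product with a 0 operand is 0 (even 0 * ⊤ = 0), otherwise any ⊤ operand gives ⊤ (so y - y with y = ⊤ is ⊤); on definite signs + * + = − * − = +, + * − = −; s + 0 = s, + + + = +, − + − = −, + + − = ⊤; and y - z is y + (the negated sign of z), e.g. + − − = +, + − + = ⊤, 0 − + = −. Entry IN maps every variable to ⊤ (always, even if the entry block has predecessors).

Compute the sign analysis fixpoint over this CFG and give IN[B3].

Fixpoint table:
  B0: | IN=(all ⊤) | OUT=(all ⊤)
  B1: | IN=(all ⊤) | OUT={f:+; rest ⊤}
  B2: | IN={f:+; rest ⊤} | OUT={a:+, e:-, f:+; rest ⊤}
  B3: | IN={a:+, e:-, f:+; rest ⊤} | OUT={c:-, e:-; rest ⊤}
  B4: | IN=(all ⊤) | OUT={b:+; rest ⊤}
  B5: | IN={b:+; rest ⊤} | OUT={b:+, c:+, e:+; rest ⊤}

Merge at B3: IN[B3] = OUT[B2] = {a: +, b: ⊤, c: ⊤, d: ⊤, e: -, f: +}

Answer: {a: +, b: ⊤, c: ⊤, d: ⊤, e: -, f: +}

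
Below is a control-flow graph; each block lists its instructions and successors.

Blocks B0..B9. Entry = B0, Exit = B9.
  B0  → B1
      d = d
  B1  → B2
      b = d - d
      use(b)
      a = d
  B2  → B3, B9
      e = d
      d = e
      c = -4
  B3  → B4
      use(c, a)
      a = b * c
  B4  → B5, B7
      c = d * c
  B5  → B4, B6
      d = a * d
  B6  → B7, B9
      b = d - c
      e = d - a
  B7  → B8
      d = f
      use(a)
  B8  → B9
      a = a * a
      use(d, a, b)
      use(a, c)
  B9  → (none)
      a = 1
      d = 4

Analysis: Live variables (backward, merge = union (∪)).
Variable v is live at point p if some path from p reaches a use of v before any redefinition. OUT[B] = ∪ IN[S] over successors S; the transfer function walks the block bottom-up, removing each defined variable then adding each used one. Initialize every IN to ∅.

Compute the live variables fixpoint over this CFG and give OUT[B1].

Per-block solution:
  B0:   IN={d, f}   OUT={d, f}
  B1:   IN={d, f}   OUT={a, b, d, f}
  B2:   IN={a, b, d, f}   OUT={a, b, c, d, f}
  B3:   IN={a, b, c, d, f}   OUT={a, b, c, d, f}
  B4:   IN={a, b, c, d, f}   OUT={a, b, c, d, f}
  B5:   IN={a, b, c, d, f}   OUT={a, b, c, d, f}
  B6:   IN={a, c, d, f}   OUT={a, b, c, f}
  B7:   IN={a, b, c, f}   OUT={a, b, c, d}
  B8:   IN={a, b, c, d}   OUT={}
  B9:   IN={}   OUT={}

Merge at B1: OUT[B1] = IN[B2] = {a, b, d, f}

Answer: {a, b, d, f}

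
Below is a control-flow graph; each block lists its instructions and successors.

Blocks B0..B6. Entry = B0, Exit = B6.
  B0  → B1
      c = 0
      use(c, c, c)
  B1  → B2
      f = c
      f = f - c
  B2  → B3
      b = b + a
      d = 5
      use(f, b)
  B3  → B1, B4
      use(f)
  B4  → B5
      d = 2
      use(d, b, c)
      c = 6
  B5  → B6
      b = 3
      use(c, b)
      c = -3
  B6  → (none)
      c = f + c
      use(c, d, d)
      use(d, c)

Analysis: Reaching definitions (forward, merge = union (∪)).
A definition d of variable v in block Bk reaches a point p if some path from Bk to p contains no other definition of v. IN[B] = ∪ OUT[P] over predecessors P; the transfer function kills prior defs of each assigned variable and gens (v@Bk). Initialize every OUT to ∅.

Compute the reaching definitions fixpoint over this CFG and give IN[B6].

Per-block solution:
  B0:   IN={}   OUT={c@B0}
  B1:   IN={b@B2, c@B0, d@B2, f@B1}   OUT={b@B2, c@B0, d@B2, f@B1}
  B2:   IN={b@B2, c@B0, d@B2, f@B1}   OUT={b@B2, c@B0, d@B2, f@B1}
  B3:   IN={b@B2, c@B0, d@B2, f@B1}   OUT={b@B2, c@B0, d@B2, f@B1}
  B4:   IN={b@B2, c@B0, d@B2, f@B1}   OUT={b@B2, c@B4, d@B4, f@B1}
  B5:   IN={b@B2, c@B4, d@B4, f@B1}   OUT={b@B5, c@B5, d@B4, f@B1}
  B6:   IN={b@B5, c@B5, d@B4, f@B1}   OUT={b@B5, c@B6, d@B4, f@B1}

Merge at B6: IN[B6] = OUT[B5] = {b@B5, c@B5, d@B4, f@B1}

Answer: {b@B5, c@B5, d@B4, f@B1}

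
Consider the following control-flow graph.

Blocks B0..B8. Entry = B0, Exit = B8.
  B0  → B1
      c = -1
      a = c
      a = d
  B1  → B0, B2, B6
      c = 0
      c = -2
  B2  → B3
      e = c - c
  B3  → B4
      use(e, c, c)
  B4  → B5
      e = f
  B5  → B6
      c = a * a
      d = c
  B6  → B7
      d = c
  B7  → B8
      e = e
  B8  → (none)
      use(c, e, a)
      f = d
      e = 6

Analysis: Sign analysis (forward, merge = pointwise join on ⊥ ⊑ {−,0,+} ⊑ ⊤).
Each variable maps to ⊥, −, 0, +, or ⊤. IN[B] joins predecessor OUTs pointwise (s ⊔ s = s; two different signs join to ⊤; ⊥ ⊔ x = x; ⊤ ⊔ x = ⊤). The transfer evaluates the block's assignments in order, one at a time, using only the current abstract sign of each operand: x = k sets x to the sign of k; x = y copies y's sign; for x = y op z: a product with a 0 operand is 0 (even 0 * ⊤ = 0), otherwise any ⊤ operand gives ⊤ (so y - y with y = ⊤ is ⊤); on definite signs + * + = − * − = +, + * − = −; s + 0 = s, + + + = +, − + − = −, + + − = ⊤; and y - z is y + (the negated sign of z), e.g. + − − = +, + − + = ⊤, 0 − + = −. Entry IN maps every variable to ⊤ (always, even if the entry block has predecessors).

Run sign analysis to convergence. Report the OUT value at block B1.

Per-block solution:
  B0:   IN=(all ⊤)   OUT={c:-; rest ⊤}
  B1:   IN={c:-; rest ⊤}   OUT={c:-; rest ⊤}
  B2:   IN={c:-; rest ⊤}   OUT={c:-; rest ⊤}
  B3:   IN={c:-; rest ⊤}   OUT={c:-; rest ⊤}
  B4:   IN={c:-; rest ⊤}   OUT={c:-; rest ⊤}
  B5:   IN={c:-; rest ⊤}   OUT=(all ⊤)
  B6:   IN=(all ⊤)   OUT=(all ⊤)
  B7:   IN=(all ⊤)   OUT=(all ⊤)
  B8:   IN=(all ⊤)   OUT={e:+; rest ⊤}

Merge at B1: IN[B1] = OUT[B0] = {a: ⊤, b: ⊤, c: -, d: ⊤, e: ⊤, f: ⊤}
Applying B1's transfer function to that IN value gives OUT[B1] (row B1 above).

Answer: {a: ⊤, b: ⊤, c: -, d: ⊤, e: ⊤, f: ⊤}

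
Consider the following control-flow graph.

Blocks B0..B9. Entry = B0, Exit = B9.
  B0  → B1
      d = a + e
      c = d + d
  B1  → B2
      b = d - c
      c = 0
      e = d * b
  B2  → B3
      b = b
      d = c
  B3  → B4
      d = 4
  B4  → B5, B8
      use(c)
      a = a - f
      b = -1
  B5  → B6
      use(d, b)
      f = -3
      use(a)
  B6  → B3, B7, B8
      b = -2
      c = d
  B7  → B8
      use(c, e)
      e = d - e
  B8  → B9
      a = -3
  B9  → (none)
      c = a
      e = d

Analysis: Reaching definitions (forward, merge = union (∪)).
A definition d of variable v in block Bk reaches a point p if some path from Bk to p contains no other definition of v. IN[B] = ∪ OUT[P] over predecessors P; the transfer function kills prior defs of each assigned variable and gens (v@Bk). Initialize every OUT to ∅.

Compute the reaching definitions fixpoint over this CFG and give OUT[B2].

Per-block solution:
  B0:   IN={}   OUT={c@B0, d@B0}
  B1:   IN={c@B0, d@B0}   OUT={b@B1, c@B1, d@B0, e@B1}
  B2:   IN={b@B1, c@B1, d@B0, e@B1}   OUT={b@B2, c@B1, d@B2, e@B1}
  B3:   IN={a@B4, b@B2, b@B6, c@B1, c@B6, d@B2, d@B3, e@B1, f@B5}   OUT={a@B4, b@B2, b@B6, c@B1, c@B6, d@B3, e@B1, f@B5}
  B4:   IN={a@B4, b@B2, b@B6, c@B1, c@B6, d@B3, e@B1, f@B5}   OUT={a@B4, b@B4, c@B1, c@B6, d@B3, e@B1, f@B5}
  B5:   IN={a@B4, b@B4, c@B1, c@B6, d@B3, e@B1, f@B5}   OUT={a@B4, b@B4, c@B1, c@B6, d@B3, e@B1, f@B5}
  B6:   IN={a@B4, b@B4, c@B1, c@B6, d@B3, e@B1, f@B5}   OUT={a@B4, b@B6, c@B6, d@B3, e@B1, f@B5}
  B7:   IN={a@B4, b@B6, c@B6, d@B3, e@B1, f@B5}   OUT={a@B4, b@B6, c@B6, d@B3, e@B7, f@B5}
  B8:   IN={a@B4, b@B4, b@B6, c@B1, c@B6, d@B3, e@B1, e@B7, f@B5}   OUT={a@B8, b@B4, b@B6, c@B1, c@B6, d@B3, e@B1, e@B7, f@B5}
  B9:   IN={a@B8, b@B4, b@B6, c@B1, c@B6, d@B3, e@B1, e@B7, f@B5}   OUT={a@B8, b@B4, b@B6, c@B9, d@B3, e@B9, f@B5}

Merge at B2: IN[B2] = OUT[B1] = {b@B1, c@B1, d@B0, e@B1}
Applying B2's transfer function to that IN value gives OUT[B2] (row B2 above).

Answer: {b@B2, c@B1, d@B2, e@B1}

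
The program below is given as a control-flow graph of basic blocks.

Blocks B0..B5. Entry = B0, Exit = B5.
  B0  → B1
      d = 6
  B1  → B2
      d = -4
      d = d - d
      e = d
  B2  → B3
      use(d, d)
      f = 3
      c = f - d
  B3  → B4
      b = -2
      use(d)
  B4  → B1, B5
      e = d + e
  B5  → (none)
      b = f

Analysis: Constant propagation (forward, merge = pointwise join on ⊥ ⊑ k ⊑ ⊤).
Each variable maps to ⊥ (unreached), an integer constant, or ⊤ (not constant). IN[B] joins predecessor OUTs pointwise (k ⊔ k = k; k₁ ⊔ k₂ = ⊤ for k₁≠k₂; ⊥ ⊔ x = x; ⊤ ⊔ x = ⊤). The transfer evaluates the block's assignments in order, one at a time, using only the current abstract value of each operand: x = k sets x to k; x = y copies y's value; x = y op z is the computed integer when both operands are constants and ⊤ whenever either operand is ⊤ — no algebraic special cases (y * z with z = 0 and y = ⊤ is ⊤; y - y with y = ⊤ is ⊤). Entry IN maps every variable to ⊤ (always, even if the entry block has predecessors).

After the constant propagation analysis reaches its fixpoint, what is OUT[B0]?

Answer: {a: ⊤, b: ⊤, c: ⊤, d: 6, e: ⊤, f: ⊤}

Trace:
Per-block solution:
  B0: | IN=(all ⊤) | OUT={d:6; rest ⊤}
  B1: | IN=(all ⊤) | OUT={d:0, e:0; rest ⊤}
  B2: | IN={d:0, e:0; rest ⊤} | OUT={c:3, d:0, e:0, f:3; rest ⊤}
  B3: | IN={c:3, d:0, e:0, f:3; rest ⊤} | OUT={b:-2, c:3, d:0, e:0, f:3; rest ⊤}
  B4: | IN={b:-2, c:3, d:0, e:0, f:3; rest ⊤} | OUT={b:-2, c:3, d:0, e:0, f:3; rest ⊤}
  B5: | IN={b:-2, c:3, d:0, e:0, f:3; rest ⊤} | OUT={b:3, c:3, d:0, e:0, f:3; rest ⊤}

B0 is the boundary node: IN[B0] = {a: ⊤, b: ⊤, c: ⊤, d: ⊤, e: ⊤, f: ⊤}
Applying B0's transfer function to that IN value gives OUT[B0] (row B0 above).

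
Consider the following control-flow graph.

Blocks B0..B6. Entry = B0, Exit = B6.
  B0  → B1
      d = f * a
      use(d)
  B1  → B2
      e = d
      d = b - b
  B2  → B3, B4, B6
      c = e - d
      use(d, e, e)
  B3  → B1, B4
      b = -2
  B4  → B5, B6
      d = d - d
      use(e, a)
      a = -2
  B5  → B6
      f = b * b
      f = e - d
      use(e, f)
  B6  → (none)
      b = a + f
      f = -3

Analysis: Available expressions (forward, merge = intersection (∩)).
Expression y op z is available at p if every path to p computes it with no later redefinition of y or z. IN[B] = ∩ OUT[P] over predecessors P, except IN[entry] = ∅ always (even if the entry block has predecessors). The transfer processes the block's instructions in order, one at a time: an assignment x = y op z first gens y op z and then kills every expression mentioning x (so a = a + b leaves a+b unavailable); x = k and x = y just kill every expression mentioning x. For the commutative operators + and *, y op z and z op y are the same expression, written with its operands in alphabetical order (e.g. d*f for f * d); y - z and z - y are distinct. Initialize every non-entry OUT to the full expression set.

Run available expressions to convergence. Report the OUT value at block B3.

Fixpoint table:
  B0: | IN={} | OUT={a*f}
  B1: | IN={a*f} | OUT={a*f, b-b}
  B2: | IN={a*f, b-b} | OUT={a*f, b-b, e-d}
  B3: | IN={a*f, b-b, e-d} | OUT={a*f, e-d}
  B4: | IN={a*f, e-d} | OUT={}
  B5: | IN={} | OUT={b*b, e-d}
  B6: | IN={} | OUT={}

Merge at B3: IN[B3] = OUT[B2] = {a*f, b-b, e-d}
Applying B3's transfer function to that IN value gives OUT[B3] (row B3 above).

Answer: {a*f, e-d}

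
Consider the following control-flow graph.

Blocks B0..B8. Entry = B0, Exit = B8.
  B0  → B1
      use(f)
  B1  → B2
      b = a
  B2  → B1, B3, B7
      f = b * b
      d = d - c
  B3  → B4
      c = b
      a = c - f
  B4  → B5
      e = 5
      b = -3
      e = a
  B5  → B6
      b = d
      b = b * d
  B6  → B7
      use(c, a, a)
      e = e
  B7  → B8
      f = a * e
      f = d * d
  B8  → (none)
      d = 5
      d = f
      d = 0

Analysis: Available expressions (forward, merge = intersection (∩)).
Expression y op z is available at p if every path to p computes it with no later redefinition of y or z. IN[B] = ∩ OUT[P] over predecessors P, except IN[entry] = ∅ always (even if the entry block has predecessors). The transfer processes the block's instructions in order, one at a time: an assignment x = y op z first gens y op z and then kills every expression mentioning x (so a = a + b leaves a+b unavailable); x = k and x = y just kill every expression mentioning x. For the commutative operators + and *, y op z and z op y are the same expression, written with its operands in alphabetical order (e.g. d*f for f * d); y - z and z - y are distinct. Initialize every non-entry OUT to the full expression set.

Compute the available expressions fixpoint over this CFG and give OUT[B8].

Answer: {a*e}

Derivation:
Converged values:
  B0:   IN={}   OUT={}
  B1:   IN={}   OUT={}
  B2:   IN={}   OUT={b*b}
  B3:   IN={b*b}   OUT={b*b, c-f}
  B4:   IN={b*b, c-f}   OUT={c-f}
  B5:   IN={c-f}   OUT={c-f}
  B6:   IN={c-f}   OUT={c-f}
  B7:   IN={}   OUT={a*e, d*d}
  B8:   IN={a*e, d*d}   OUT={a*e}

Merge at B8: IN[B8] = OUT[B7] = {a*e, d*d}
Applying B8's transfer function to that IN value gives OUT[B8] (row B8 above).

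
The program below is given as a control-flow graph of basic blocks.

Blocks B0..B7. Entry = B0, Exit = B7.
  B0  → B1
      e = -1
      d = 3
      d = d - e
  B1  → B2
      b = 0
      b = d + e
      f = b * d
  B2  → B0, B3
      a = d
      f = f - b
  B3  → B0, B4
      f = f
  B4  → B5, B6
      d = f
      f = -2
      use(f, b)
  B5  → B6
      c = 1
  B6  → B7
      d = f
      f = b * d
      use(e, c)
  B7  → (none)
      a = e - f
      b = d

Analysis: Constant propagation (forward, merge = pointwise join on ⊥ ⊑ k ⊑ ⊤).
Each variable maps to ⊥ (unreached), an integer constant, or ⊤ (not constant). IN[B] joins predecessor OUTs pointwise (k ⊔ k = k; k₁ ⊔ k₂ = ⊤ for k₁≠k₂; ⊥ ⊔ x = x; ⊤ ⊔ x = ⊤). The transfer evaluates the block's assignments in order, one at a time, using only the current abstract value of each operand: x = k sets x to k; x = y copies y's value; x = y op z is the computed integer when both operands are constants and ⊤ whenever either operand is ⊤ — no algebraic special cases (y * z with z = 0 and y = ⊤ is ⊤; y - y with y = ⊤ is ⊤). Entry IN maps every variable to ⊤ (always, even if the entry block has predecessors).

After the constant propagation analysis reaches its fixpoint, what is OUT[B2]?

Answer: {a: 4, b: 3, c: ⊤, d: 4, e: -1, f: 9}

Trace:
Per-block solution:
  B0:  IN=(all ⊤)  OUT={d:4, e:-1; rest ⊤}
  B1:  IN={d:4, e:-1; rest ⊤}  OUT={b:3, d:4, e:-1, f:12; rest ⊤}
  B2:  IN={b:3, d:4, e:-1, f:12; rest ⊤}  OUT={a:4, b:3, d:4, e:-1, f:9; rest ⊤}
  B3:  IN={a:4, b:3, d:4, e:-1, f:9; rest ⊤}  OUT={a:4, b:3, d:4, e:-1, f:9; rest ⊤}
  B4:  IN={a:4, b:3, d:4, e:-1, f:9; rest ⊤}  OUT={a:4, b:3, d:9, e:-1, f:-2; rest ⊤}
  B5:  IN={a:4, b:3, d:9, e:-1, f:-2; rest ⊤}  OUT={a:4, b:3, c:1, d:9, e:-1, f:-2; rest ⊤}
  B6:  IN={a:4, b:3, d:9, e:-1, f:-2; rest ⊤}  OUT={a:4, b:3, d:-2, e:-1, f:-6; rest ⊤}
  B7:  IN={a:4, b:3, d:-2, e:-1, f:-6; rest ⊤}  OUT={a:5, b:-2, d:-2, e:-1, f:-6; rest ⊤}

Merge at B2: IN[B2] = OUT[B1] = {a: ⊤, b: 3, c: ⊤, d: 4, e: -1, f: 12}
Applying B2's transfer function to that IN value gives OUT[B2] (row B2 above).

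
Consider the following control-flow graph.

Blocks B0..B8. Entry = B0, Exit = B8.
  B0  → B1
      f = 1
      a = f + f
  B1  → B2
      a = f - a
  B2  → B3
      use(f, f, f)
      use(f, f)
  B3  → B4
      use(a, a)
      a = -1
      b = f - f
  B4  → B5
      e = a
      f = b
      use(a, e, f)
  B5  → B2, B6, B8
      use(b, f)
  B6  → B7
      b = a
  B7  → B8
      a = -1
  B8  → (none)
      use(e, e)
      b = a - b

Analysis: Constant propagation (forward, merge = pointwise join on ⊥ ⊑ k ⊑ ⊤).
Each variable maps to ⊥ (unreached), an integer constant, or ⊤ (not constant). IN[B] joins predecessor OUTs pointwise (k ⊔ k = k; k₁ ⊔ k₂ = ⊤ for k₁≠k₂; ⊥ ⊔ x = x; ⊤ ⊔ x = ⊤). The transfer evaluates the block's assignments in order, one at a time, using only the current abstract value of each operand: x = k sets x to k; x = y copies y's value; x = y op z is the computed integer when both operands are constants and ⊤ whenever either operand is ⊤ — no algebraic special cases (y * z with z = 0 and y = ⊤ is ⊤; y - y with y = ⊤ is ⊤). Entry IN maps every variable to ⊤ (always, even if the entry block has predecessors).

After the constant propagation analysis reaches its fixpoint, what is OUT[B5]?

Answer: {a: -1, b: ⊤, c: ⊤, d: ⊤, e: -1, f: ⊤}

Trace:
Fixpoint table:
  B0:   IN=(all ⊤)   OUT={a:2, f:1; rest ⊤}
  B1:   IN={a:2, f:1; rest ⊤}   OUT={a:-1, f:1; rest ⊤}
  B2:   IN={a:-1; rest ⊤}   OUT={a:-1; rest ⊤}
  B3:   IN={a:-1; rest ⊤}   OUT={a:-1; rest ⊤}
  B4:   IN={a:-1; rest ⊤}   OUT={a:-1, e:-1; rest ⊤}
  B5:   IN={a:-1, e:-1; rest ⊤}   OUT={a:-1, e:-1; rest ⊤}
  B6:   IN={a:-1, e:-1; rest ⊤}   OUT={a:-1, b:-1, e:-1; rest ⊤}
  B7:   IN={a:-1, b:-1, e:-1; rest ⊤}   OUT={a:-1, b:-1, e:-1; rest ⊤}
  B8:   IN={a:-1, e:-1; rest ⊤}   OUT={a:-1, e:-1; rest ⊤}

Merge at B5: IN[B5] = OUT[B4] = {a: -1, b: ⊤, c: ⊤, d: ⊤, e: -1, f: ⊤}
Applying B5's transfer function to that IN value gives OUT[B5] (row B5 above).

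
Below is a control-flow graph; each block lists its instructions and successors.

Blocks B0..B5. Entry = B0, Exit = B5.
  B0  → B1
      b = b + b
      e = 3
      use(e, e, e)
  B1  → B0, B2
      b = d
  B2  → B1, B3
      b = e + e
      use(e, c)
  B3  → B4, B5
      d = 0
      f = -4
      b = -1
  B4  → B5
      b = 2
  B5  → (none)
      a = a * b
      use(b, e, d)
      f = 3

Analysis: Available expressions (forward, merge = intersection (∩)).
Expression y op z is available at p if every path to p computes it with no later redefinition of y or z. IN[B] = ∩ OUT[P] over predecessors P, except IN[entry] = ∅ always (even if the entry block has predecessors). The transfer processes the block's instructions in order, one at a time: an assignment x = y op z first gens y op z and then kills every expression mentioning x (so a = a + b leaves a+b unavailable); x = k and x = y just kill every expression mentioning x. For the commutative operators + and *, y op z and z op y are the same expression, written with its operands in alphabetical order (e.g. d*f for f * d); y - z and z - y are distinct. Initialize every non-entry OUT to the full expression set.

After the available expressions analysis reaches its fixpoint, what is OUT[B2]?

Per-block solution:
  B0: | IN={} | OUT={}
  B1: | IN={} | OUT={}
  B2: | IN={} | OUT={e+e}
  B3: | IN={e+e} | OUT={e+e}
  B4: | IN={e+e} | OUT={e+e}
  B5: | IN={e+e} | OUT={e+e}

Merge at B2: IN[B2] = OUT[B1] = {}
Applying B2's transfer function to that IN value gives OUT[B2] (row B2 above).

Answer: {e+e}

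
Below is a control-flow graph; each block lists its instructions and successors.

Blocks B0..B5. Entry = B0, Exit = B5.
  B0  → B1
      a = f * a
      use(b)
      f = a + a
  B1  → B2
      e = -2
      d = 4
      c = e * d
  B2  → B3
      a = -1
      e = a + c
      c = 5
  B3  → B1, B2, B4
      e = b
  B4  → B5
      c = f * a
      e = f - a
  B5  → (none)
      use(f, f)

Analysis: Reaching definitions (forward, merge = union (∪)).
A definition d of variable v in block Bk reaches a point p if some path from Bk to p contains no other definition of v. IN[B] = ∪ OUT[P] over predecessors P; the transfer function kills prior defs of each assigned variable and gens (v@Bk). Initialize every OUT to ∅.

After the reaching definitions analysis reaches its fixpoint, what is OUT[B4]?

Per-block solution:
  B0: | IN={} | OUT={a@B0, f@B0}
  B1: | IN={a@B0, a@B2, c@B2, d@B1, e@B3, f@B0} | OUT={a@B0, a@B2, c@B1, d@B1, e@B1, f@B0}
  B2: | IN={a@B0, a@B2, c@B1, c@B2, d@B1, e@B1, e@B3, f@B0} | OUT={a@B2, c@B2, d@B1, e@B2, f@B0}
  B3: | IN={a@B2, c@B2, d@B1, e@B2, f@B0} | OUT={a@B2, c@B2, d@B1, e@B3, f@B0}
  B4: | IN={a@B2, c@B2, d@B1, e@B3, f@B0} | OUT={a@B2, c@B4, d@B1, e@B4, f@B0}
  B5: | IN={a@B2, c@B4, d@B1, e@B4, f@B0} | OUT={a@B2, c@B4, d@B1, e@B4, f@B0}

Merge at B4: IN[B4] = OUT[B3] = {a@B2, c@B2, d@B1, e@B3, f@B0}
Applying B4's transfer function to that IN value gives OUT[B4] (row B4 above).

Answer: {a@B2, c@B4, d@B1, e@B4, f@B0}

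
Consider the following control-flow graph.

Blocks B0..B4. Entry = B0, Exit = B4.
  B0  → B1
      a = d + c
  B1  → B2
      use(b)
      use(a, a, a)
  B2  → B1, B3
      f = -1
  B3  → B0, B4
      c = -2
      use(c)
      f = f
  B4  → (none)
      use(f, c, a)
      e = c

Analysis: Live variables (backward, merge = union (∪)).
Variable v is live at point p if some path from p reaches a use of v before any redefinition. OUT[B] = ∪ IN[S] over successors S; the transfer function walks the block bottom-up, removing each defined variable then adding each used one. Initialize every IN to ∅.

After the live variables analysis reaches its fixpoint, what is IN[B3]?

Fixpoint table:
  B0:  IN={b, c, d}  OUT={a, b, d}
  B1:  IN={a, b, d}  OUT={a, b, d}
  B2:  IN={a, b, d}  OUT={a, b, d, f}
  B3:  IN={a, b, d, f}  OUT={a, b, c, d, f}
  B4:  IN={a, c, f}  OUT={}

Merge at B3: OUT[B3] = IN[B0] ⊔ IN[B4] = {a, b, c, d, f}
Applying B3's transfer function to that OUT value gives IN[B3] (row B3 above).

Answer: {a, b, d, f}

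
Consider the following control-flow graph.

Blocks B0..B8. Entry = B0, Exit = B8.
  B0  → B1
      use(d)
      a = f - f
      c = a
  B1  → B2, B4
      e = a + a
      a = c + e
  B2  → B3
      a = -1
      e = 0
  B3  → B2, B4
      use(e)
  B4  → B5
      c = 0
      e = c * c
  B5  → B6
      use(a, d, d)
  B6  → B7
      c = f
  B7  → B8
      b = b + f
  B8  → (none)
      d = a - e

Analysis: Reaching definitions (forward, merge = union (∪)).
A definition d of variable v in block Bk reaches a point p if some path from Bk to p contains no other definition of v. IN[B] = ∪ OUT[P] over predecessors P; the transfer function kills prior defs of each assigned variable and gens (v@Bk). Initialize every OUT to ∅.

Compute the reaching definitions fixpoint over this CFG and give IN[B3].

Fixpoint table:
  B0:   IN={}   OUT={a@B0, c@B0}
  B1:   IN={a@B0, c@B0}   OUT={a@B1, c@B0, e@B1}
  B2:   IN={a@B1, a@B2, c@B0, e@B1, e@B2}   OUT={a@B2, c@B0, e@B2}
  B3:   IN={a@B2, c@B0, e@B2}   OUT={a@B2, c@B0, e@B2}
  B4:   IN={a@B1, a@B2, c@B0, e@B1, e@B2}   OUT={a@B1, a@B2, c@B4, e@B4}
  B5:   IN={a@B1, a@B2, c@B4, e@B4}   OUT={a@B1, a@B2, c@B4, e@B4}
  B6:   IN={a@B1, a@B2, c@B4, e@B4}   OUT={a@B1, a@B2, c@B6, e@B4}
  B7:   IN={a@B1, a@B2, c@B6, e@B4}   OUT={a@B1, a@B2, b@B7, c@B6, e@B4}
  B8:   IN={a@B1, a@B2, b@B7, c@B6, e@B4}   OUT={a@B1, a@B2, b@B7, c@B6, d@B8, e@B4}

Merge at B3: IN[B3] = OUT[B2] = {a@B2, c@B0, e@B2}

Answer: {a@B2, c@B0, e@B2}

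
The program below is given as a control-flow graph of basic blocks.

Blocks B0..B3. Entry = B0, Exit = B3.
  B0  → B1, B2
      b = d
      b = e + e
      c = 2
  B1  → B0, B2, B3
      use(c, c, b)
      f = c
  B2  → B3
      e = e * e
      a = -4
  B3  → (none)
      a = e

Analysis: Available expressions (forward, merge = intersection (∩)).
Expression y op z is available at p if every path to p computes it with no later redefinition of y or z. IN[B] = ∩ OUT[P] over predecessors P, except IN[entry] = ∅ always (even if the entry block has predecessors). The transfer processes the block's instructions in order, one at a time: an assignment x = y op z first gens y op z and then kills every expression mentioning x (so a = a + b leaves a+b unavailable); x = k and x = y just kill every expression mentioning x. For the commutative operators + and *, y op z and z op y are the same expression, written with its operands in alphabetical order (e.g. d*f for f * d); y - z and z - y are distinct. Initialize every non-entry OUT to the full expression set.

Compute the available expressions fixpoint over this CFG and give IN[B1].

Fixpoint table:
  B0: | IN={} | OUT={e+e}
  B1: | IN={e+e} | OUT={e+e}
  B2: | IN={e+e} | OUT={}
  B3: | IN={} | OUT={}

Merge at B1: IN[B1] = OUT[B0] = {e+e}

Answer: {e+e}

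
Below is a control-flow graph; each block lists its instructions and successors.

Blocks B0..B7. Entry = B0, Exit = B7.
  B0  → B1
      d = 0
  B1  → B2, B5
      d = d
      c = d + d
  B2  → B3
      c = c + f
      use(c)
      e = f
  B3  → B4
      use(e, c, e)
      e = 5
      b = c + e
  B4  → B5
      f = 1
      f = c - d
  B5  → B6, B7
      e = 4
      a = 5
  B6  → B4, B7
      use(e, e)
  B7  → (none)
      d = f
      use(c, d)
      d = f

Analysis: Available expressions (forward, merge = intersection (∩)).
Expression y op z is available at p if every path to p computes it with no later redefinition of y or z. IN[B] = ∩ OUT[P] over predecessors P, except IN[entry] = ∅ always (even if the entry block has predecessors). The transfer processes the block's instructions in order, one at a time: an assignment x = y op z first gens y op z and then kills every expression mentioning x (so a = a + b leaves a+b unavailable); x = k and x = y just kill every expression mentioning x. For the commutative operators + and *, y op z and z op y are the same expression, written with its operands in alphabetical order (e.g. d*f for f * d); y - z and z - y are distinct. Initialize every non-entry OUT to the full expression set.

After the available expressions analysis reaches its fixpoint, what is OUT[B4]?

Per-block solution:
  B0:   IN={}   OUT={}
  B1:   IN={}   OUT={d+d}
  B2:   IN={d+d}   OUT={d+d}
  B3:   IN={d+d}   OUT={c+e, d+d}
  B4:   IN={d+d}   OUT={c-d, d+d}
  B5:   IN={d+d}   OUT={d+d}
  B6:   IN={d+d}   OUT={d+d}
  B7:   IN={d+d}   OUT={}

Merge at B4: IN[B4] = OUT[B3] ∩ OUT[B6] = {d+d}
Applying B4's transfer function to that IN value gives OUT[B4] (row B4 above).

Answer: {c-d, d+d}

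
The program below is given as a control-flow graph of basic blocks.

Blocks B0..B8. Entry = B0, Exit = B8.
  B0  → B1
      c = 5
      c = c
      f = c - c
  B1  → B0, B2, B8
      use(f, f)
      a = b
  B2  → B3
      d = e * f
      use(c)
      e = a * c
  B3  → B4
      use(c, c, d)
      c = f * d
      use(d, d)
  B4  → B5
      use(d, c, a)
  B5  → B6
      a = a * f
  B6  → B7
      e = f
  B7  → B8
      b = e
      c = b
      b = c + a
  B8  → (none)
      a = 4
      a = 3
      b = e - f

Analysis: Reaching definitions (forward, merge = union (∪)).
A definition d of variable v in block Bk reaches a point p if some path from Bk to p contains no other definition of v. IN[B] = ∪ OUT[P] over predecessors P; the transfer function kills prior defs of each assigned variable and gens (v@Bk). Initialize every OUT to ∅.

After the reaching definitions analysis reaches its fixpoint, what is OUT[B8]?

Converged values:
  B0:  IN={a@B1, c@B0, f@B0}  OUT={a@B1, c@B0, f@B0}
  B1:  IN={a@B1, c@B0, f@B0}  OUT={a@B1, c@B0, f@B0}
  B2:  IN={a@B1, c@B0, f@B0}  OUT={a@B1, c@B0, d@B2, e@B2, f@B0}
  B3:  IN={a@B1, c@B0, d@B2, e@B2, f@B0}  OUT={a@B1, c@B3, d@B2, e@B2, f@B0}
  B4:  IN={a@B1, c@B3, d@B2, e@B2, f@B0}  OUT={a@B1, c@B3, d@B2, e@B2, f@B0}
  B5:  IN={a@B1, c@B3, d@B2, e@B2, f@B0}  OUT={a@B5, c@B3, d@B2, e@B2, f@B0}
  B6:  IN={a@B5, c@B3, d@B2, e@B2, f@B0}  OUT={a@B5, c@B3, d@B2, e@B6, f@B0}
  B7:  IN={a@B5, c@B3, d@B2, e@B6, f@B0}  OUT={a@B5, b@B7, c@B7, d@B2, e@B6, f@B0}
  B8:  IN={a@B1, a@B5, b@B7, c@B0, c@B7, d@B2, e@B6, f@B0}  OUT={a@B8, b@B8, c@B0, c@B7, d@B2, e@B6, f@B0}

Merge at B8: IN[B8] = OUT[B1] ⊔ OUT[B7] = {a@B1, a@B5, b@B7, c@B0, c@B7, d@B2, e@B6, f@B0}
Applying B8's transfer function to that IN value gives OUT[B8] (row B8 above).

Answer: {a@B8, b@B8, c@B0, c@B7, d@B2, e@B6, f@B0}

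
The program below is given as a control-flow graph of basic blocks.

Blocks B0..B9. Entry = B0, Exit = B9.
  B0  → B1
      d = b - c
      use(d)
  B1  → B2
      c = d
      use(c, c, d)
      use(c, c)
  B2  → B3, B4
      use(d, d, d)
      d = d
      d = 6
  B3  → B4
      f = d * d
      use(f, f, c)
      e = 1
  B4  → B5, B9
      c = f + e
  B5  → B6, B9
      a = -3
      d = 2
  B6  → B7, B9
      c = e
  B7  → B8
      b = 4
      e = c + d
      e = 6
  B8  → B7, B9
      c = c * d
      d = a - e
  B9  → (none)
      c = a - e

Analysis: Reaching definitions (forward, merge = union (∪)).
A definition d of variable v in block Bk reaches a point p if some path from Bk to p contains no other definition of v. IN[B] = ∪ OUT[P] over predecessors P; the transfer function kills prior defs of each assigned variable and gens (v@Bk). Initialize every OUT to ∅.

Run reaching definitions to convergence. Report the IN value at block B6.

Answer: {a@B5, c@B4, d@B5, e@B3, f@B3}

Derivation:
Converged values:
  B0: | IN={} | OUT={d@B0}
  B1: | IN={d@B0} | OUT={c@B1, d@B0}
  B2: | IN={c@B1, d@B0} | OUT={c@B1, d@B2}
  B3: | IN={c@B1, d@B2} | OUT={c@B1, d@B2, e@B3, f@B3}
  B4: | IN={c@B1, d@B2, e@B3, f@B3} | OUT={c@B4, d@B2, e@B3, f@B3}
  B5: | IN={c@B4, d@B2, e@B3, f@B3} | OUT={a@B5, c@B4, d@B5, e@B3, f@B3}
  B6: | IN={a@B5, c@B4, d@B5, e@B3, f@B3} | OUT={a@B5, c@B6, d@B5, e@B3, f@B3}
  B7: | IN={a@B5, b@B7, c@B6, c@B8, d@B5, d@B8, e@B3, e@B7, f@B3} | OUT={a@B5, b@B7, c@B6, c@B8, d@B5, d@B8, e@B7, f@B3}
  B8: | IN={a@B5, b@B7, c@B6, c@B8, d@B5, d@B8, e@B7, f@B3} | OUT={a@B5, b@B7, c@B8, d@B8, e@B7, f@B3}
  B9: | IN={a@B5, b@B7, c@B4, c@B6, c@B8, d@B2, d@B5, d@B8, e@B3, e@B7, f@B3} | OUT={a@B5, b@B7, c@B9, d@B2, d@B5, d@B8, e@B3, e@B7, f@B3}

Merge at B6: IN[B6] = OUT[B5] = {a@B5, c@B4, d@B5, e@B3, f@B3}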